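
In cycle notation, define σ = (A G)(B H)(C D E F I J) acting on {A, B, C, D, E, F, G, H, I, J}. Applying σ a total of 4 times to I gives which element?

E

I lies in the 6-cycle (C D E F I J).
Stepping 4 places around the cycle: I → J → C → D → E.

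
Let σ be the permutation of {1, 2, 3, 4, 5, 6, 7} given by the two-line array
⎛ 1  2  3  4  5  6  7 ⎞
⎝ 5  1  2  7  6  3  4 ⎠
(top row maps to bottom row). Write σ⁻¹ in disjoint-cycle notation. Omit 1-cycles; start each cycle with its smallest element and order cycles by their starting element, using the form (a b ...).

(1 2 3 6 5)(4 7)

First write σ in disjoint cycles: (1 5 6 3 2)(4 7).
Reversing each cycle (and rotating so the smallest element leads) gives σ⁻¹ = (1 2 3 6 5)(4 7).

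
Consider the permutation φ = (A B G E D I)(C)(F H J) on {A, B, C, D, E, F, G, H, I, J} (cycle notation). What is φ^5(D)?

D lies in the 6-cycle (A B G E D I).
Advancing 5 steps from D: D → I → A → B → G → E.

E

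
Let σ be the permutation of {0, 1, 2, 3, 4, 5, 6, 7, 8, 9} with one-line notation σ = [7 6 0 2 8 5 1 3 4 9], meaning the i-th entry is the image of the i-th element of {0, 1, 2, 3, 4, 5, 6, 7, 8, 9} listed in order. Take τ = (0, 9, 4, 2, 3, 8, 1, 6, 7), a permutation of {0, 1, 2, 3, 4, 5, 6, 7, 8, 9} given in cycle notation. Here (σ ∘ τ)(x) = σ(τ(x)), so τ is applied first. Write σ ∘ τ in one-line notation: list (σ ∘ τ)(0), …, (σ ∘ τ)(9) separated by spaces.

(σ ∘ τ)(x) = σ(τ(x)). Computing each image: σ(τ(0)) = σ(9) = 9, σ(τ(1)) = σ(6) = 1, σ(τ(2)) = σ(3) = 2, σ(τ(3)) = σ(8) = 4, σ(τ(4)) = σ(2) = 0, σ(τ(5)) = σ(5) = 5, σ(τ(6)) = σ(7) = 3, σ(τ(7)) = σ(0) = 7, σ(τ(8)) = σ(1) = 6, σ(τ(9)) = σ(4) = 8.
Hence σ ∘ τ = [9 1 2 4 0 5 3 7 6 8].

9 1 2 4 0 5 3 7 6 8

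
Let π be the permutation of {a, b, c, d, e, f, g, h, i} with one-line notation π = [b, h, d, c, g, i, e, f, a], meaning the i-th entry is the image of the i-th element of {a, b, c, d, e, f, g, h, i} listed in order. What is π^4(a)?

Tracing a → b → … returns to a after 5 steps, so a lies in a 5-cycle (a, b, h, f, i).
Advancing 4 steps from a: a → b → h → f → i.

i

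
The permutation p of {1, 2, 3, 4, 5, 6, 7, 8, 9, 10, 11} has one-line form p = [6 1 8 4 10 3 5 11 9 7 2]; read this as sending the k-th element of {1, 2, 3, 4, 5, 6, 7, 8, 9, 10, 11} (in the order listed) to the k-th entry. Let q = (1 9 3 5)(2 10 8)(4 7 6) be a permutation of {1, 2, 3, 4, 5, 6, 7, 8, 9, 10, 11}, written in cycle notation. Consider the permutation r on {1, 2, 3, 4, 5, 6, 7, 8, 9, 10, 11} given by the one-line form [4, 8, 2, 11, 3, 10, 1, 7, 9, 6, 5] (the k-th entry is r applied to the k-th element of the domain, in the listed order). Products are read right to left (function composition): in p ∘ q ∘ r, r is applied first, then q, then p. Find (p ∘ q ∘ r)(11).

6

Apply the permutations in order: r(11) = 5, then q(5) = 1, then p(1) = 6. So (p ∘ q ∘ r)(11) = 6.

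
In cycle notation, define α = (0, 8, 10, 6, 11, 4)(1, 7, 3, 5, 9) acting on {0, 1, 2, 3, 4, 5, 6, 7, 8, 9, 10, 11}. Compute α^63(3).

3 lies in the 5-cycle (1, 7, 3, 5, 9).
Since the cycle has length 5, α^63 acts on it the same as α^3 (63 mod 5 = 3).
Advancing 3 steps from 3: 3 → 5 → 9 → 1.

1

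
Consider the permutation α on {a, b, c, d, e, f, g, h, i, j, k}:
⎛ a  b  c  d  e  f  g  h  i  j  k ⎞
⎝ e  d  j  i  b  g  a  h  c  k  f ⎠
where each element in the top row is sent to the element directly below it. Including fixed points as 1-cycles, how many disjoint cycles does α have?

The cycle decomposition is (a, e, b, d, i, c, j, k, f, g)(h), which has 2 cycles (counting 1-cycles).

2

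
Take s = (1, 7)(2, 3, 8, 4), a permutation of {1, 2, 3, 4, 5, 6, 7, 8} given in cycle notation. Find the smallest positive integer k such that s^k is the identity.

4

The cycle type of s is (4, 2, 1, 1).
The order is lcm(4, 2) = 4.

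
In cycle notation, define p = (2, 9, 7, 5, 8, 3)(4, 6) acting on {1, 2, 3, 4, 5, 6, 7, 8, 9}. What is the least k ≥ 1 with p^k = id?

The disjoint cycles have lengths 6, 2, 1.
Since disjoint cycles commute, ord(p) = lcm(6, 2) = 6.

6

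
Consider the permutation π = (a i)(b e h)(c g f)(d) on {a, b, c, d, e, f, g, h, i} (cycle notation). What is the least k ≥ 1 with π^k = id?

6

The cycle type of π is (3, 3, 2, 1).
Since disjoint cycles commute, ord(π) = lcm(3, 3, 2) = 6.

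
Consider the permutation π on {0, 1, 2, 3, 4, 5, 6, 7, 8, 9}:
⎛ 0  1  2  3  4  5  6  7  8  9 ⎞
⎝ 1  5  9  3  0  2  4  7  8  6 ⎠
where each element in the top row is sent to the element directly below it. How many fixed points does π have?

The fixed points (elements with π(x) = x) are {3, 7, 8}, so there are 3.

3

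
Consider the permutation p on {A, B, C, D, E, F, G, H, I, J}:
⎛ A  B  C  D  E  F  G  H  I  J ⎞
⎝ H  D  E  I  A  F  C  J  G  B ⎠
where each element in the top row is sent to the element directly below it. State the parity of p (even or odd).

even

In disjoint-cycle form the cycle lengths are 9, 1.
A cycle of length ℓ contributes ℓ−1 transpositions, so p is a product of 8 transpositions — even.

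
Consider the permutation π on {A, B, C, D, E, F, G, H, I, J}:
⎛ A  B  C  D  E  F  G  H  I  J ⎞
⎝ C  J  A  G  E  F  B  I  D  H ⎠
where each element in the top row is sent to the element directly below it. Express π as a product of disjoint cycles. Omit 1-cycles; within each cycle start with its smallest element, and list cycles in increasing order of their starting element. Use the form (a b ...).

Iterating π from A gives A → C → A; that is the 2-cycle (A C).
Repeating from the next unused element and collecting all non-trivial cycles gives (A C)(B J H I D G).

(A C)(B J H I D G)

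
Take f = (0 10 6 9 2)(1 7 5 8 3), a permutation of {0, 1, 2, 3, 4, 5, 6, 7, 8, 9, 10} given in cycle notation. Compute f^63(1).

8

1 lies in the 5-cycle (1 7 5 8 3).
On a 5-cycle, f^5 is the identity, so f^63 = f^3 there (63 ≡ 3 mod 5).
Advancing 3 steps from 1: 1 → 7 → 5 → 8.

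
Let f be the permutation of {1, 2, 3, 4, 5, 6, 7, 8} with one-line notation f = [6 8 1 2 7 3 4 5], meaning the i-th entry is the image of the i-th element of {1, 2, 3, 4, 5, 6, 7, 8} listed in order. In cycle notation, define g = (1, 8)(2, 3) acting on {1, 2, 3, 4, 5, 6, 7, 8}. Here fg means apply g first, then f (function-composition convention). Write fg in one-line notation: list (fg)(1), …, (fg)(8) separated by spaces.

Chase each element through g then f: 1 → 8 → 5; 2 → 3 → 1; 3 → 2 → 8; 4 → 4 → 2; 5 → 5 → 7; 6 → 6 → 3; 7 → 7 → 4; 8 → 1 → 6.
So fg in one-line form is 5 1 8 2 7 3 4 6.

5 1 8 2 7 3 4 6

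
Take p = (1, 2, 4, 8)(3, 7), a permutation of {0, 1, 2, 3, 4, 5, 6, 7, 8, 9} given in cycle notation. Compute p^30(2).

2 lies in the 4-cycle (1, 2, 4, 8).
Powers repeat with period 4 on this cycle, and 30 mod 4 = 2, so p^30(2) = p^2(2).
Advancing 2 steps from 2: 2 → 4 → 8.

8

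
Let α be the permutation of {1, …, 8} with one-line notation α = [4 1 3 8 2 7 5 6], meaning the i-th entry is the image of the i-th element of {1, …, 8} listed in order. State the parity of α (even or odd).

even

In disjoint-cycle form the cycle lengths are 7, 1.
A cycle is odd iff its length is even; α has 0 even-length cycles, so sgn(α) = (−1)^0 and α is even.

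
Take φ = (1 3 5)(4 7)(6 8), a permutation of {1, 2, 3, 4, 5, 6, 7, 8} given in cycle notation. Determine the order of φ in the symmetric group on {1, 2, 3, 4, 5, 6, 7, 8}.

6

The cycle type of φ is (3, 2, 2, 1).
The order of φ is the least common multiple of its cycle lengths: lcm(3, 2, 2) = 6.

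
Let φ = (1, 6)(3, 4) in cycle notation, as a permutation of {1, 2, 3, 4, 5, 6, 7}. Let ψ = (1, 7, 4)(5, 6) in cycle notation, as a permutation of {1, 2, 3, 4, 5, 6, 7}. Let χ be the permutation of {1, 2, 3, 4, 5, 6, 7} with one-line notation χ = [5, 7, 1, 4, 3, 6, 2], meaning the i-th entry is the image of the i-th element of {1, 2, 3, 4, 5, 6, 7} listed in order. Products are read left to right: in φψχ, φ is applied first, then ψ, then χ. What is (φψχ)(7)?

4

(φψχ)(7) = χ(ψ(φ(7))). φ(7) = 7, then ψ(7) = 4, then χ(4) = 4, so the result is 4.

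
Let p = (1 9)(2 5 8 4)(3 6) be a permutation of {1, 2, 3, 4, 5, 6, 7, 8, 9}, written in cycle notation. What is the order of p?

4

The disjoint cycles have lengths 4, 2, 2, 1.
Since disjoint cycles commute, ord(p) = lcm(4, 2, 2) = 4.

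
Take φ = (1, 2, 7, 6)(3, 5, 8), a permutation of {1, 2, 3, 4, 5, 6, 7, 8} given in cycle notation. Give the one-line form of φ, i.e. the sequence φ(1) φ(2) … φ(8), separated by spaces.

Each element maps to the next entry in its cycle (wrapping to the front): 1→2, 2→7, 3→5, 4→4, 5→8, 6→1, 7→6, 8→3.
So the one-line form is 2 7 5 4 8 1 6 3.

2 7 5 4 8 1 6 3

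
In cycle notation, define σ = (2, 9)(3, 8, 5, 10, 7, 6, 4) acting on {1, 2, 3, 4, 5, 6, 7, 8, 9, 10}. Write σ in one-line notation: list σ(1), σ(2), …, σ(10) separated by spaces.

Reading each image from the cycles: 1→1, 2→9, 3→8, 4→3, 5→10, 6→4, 7→6, 8→5, 9→2, 10→7.
Listing these in domain order gives 1 9 8 3 10 4 6 5 2 7.

1 9 8 3 10 4 6 5 2 7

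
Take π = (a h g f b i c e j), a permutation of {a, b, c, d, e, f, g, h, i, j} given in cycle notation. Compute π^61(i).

f

i lies in the 9-cycle (a h g f b i c e j).
On a 9-cycle, π^9 is the identity, so π^61 = π^7 there (61 ≡ 7 mod 9).
Advancing 7 steps from i: i → c → e → j → a → h → g → f.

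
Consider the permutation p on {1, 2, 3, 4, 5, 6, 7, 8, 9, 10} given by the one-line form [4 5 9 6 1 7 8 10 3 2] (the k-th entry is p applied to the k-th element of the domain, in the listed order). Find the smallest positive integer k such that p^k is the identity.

8

Decomposing into disjoint cycles gives cycle lengths 8, 2.
The order of p is the least common multiple of its cycle lengths: lcm(8, 2) = 8.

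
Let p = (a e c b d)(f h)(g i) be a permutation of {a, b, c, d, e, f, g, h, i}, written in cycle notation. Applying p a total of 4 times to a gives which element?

a lies in the 5-cycle (a e c b d).
Advancing 4 steps from a: a → e → c → b → d.

d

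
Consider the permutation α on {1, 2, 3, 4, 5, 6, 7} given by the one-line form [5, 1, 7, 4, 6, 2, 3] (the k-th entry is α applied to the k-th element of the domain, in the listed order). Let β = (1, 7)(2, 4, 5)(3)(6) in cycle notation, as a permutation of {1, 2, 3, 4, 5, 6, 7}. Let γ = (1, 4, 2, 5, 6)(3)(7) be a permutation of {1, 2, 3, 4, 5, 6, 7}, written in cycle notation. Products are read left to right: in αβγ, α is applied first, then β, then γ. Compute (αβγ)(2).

7

Apply the permutations in order: α(2) = 1, then β(1) = 7, then γ(7) = 7. So (αβγ)(2) = 7.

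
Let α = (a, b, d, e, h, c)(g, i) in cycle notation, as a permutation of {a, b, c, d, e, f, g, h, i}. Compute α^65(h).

h lies in the 6-cycle (a, b, d, e, h, c).
Since the cycle has length 6, α^65 acts on it the same as α^5 (65 mod 6 = 5).
Stepping 5 places around the cycle: h → c → a → b → d → e.

e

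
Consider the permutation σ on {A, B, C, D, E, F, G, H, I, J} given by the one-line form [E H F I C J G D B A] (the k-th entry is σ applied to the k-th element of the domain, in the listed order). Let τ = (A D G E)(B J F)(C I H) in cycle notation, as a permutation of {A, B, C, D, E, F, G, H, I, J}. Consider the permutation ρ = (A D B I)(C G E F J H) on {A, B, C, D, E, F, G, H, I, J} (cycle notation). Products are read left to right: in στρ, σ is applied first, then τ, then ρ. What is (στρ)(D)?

Chase D: σ(D) = I; τ(I) = H; ρ(H) = C. Hence (στρ)(D) = C.

C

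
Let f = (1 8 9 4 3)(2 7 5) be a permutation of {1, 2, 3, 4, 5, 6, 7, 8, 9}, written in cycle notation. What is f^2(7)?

2

7 lies in the 3-cycle (2 7 5).
Stepping 2 places around the cycle: 7 → 5 → 2.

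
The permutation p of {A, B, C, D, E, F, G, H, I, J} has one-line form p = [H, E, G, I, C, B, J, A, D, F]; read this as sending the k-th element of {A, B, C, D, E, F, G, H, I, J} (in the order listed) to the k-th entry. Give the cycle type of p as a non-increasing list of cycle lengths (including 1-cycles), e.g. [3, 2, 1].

The disjoint cycles are (A H)(B E C G J F)(D I), with lengths 6, 2, 2 in non-increasing order.

[6, 2, 2]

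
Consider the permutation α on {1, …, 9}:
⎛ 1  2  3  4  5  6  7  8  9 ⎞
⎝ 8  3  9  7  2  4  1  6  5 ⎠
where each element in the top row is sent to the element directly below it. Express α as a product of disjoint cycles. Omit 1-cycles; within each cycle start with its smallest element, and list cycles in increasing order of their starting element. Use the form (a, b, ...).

From 1: 1 → 8 → 6 → 4 → 7 → 1, closing the cycle (1, 8, 6, 4, 7).
Repeating from the next unused element and collecting all non-trivial cycles gives (1, 8, 6, 4, 7)(2, 3, 9, 5).

(1, 8, 6, 4, 7)(2, 3, 9, 5)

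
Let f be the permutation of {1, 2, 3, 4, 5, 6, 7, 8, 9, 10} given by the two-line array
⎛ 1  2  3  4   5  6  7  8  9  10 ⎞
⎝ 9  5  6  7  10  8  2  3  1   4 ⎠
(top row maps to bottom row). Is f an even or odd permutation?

In disjoint-cycle form the cycle lengths are 5, 3, 2.
A cycle is odd iff its length is even; f has 1 even-length cycle, so sgn(f) = (−1)^1 and f is odd.

odd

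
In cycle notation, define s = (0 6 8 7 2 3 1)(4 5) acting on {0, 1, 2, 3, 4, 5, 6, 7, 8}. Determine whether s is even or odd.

odd

The cycle lengths are 7, 2.
A cycle of length ℓ contributes ℓ−1 transpositions, so s is a product of 6 + 1 = 7 transpositions — odd.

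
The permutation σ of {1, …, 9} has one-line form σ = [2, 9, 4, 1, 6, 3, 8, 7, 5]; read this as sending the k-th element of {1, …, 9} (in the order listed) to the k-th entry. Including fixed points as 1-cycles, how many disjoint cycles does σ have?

2

The cycle decomposition is (1, 2, 9, 5, 6, 3, 4)(7, 8), which has 2 cycles (counting 1-cycles).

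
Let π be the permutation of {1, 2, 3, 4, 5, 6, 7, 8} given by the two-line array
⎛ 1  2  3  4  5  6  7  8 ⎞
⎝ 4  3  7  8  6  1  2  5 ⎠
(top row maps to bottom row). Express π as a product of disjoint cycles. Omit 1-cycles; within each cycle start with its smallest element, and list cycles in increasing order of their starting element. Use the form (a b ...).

From 1: 1 → 4 → 8 → 5 → 6 → 1, closing the cycle (1 4 8 5 6).
Continuing from each remaining unvisited element yields (1 4 8 5 6)(2 3 7).

(1 4 8 5 6)(2 3 7)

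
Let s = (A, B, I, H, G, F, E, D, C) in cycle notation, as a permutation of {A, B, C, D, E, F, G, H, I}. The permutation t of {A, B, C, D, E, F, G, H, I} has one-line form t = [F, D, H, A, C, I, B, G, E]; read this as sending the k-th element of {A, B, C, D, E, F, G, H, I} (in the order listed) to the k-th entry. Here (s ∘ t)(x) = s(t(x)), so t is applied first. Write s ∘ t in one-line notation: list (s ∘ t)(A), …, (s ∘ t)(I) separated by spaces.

(s ∘ t)(x) = s(t(x)). Computing each image: s(t(A)) = s(F) = E, s(t(B)) = s(D) = C, s(t(C)) = s(H) = G, s(t(D)) = s(A) = B, s(t(E)) = s(C) = A, s(t(F)) = s(I) = H, s(t(G)) = s(B) = I, s(t(H)) = s(G) = F, s(t(I)) = s(E) = D.
Hence s ∘ t = [E C G B A H I F D].

E C G B A H I F D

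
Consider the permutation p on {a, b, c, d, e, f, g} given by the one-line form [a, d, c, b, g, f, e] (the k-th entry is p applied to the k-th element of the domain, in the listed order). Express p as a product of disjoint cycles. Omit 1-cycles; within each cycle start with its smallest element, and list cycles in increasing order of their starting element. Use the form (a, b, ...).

(b, d)(e, g)

From b: b → d → b, closing the cycle (b, d).
Repeating from the next unused element and collecting all non-trivial cycles gives (b, d)(e, g).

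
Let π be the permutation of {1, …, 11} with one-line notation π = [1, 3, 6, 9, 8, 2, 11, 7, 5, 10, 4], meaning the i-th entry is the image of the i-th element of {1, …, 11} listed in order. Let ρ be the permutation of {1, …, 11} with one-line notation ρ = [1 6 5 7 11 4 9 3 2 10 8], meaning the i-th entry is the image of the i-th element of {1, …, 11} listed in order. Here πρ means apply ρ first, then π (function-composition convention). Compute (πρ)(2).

ρ(2) = 6, then π(6) = 2; composing gives (πρ)(2) = 2.

2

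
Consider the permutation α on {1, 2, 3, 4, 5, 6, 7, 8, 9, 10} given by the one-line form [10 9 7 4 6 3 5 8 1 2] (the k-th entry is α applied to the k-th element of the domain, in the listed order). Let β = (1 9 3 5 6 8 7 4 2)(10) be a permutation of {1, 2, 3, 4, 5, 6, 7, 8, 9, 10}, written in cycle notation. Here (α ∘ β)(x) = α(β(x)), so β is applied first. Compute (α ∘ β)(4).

9

β(4) = 2, then α(2) = 9; composing gives (α ∘ β)(4) = 9.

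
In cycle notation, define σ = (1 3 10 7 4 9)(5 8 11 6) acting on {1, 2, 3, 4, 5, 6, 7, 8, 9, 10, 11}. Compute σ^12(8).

8

8 lies in the 4-cycle (5 8 11 6).
Since the cycle has length 4, σ^12 acts on it the same as σ^0 (12 mod 4 = 0).
So σ^12(8) = 8.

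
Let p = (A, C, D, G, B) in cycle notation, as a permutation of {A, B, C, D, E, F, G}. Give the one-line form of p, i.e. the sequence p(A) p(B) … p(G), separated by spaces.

C A D G E F B

Reading each image from the cycles: A→C, B→A, C→D, D→G, E→E, F→F, G→B.
Listing these in domain order gives C A D G E F B.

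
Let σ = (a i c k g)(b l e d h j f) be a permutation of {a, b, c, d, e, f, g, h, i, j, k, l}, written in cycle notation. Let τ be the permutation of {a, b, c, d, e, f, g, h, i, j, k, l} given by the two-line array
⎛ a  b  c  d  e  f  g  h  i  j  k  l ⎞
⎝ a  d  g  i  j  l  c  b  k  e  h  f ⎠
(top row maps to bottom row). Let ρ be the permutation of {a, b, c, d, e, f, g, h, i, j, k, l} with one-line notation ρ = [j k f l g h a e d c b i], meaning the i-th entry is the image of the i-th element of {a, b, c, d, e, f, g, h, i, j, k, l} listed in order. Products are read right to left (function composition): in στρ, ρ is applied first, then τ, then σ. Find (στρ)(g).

i

(στρ)(g) = σ(τ(ρ(g))). ρ(g) = a, then τ(a) = a, then σ(a) = i, so the result is i.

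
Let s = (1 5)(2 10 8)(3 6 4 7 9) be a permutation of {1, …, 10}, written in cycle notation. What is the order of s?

30

The cycle type of s is (5, 3, 2).
The order is lcm(5, 3, 2) = 30.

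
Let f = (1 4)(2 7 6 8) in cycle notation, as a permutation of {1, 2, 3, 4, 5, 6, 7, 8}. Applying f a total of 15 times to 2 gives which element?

8

2 lies in the 4-cycle (2 7 6 8).
Since the cycle has length 4, f^15 acts on it the same as f^3 (15 mod 4 = 3).
Stepping 3 places around the cycle: 2 → 7 → 6 → 8.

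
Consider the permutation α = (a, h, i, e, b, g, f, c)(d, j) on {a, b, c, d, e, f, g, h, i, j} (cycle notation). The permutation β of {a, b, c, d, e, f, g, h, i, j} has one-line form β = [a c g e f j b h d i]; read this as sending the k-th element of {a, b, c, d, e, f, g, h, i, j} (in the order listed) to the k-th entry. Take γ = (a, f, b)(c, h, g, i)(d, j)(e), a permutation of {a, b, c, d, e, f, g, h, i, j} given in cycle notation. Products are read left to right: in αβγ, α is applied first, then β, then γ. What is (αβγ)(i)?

(αβγ)(i) = γ(β(α(i))). α(i) = e, then β(e) = f, then γ(f) = b, so the result is b.

b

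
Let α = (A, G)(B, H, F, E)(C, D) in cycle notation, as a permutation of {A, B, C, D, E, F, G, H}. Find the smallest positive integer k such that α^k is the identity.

4

The cycle type of α is (4, 2, 2).
The order is lcm(4, 2, 2) = 4.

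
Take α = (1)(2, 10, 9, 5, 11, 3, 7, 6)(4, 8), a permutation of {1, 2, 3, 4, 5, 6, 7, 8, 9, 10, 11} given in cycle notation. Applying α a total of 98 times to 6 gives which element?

10

6 lies in the 8-cycle (2, 10, 9, 5, 11, 3, 7, 6).
Powers repeat with period 8 on this cycle, and 98 mod 8 = 2, so α^98(6) = α^2(6).
Advancing 2 steps from 6: 6 → 2 → 10.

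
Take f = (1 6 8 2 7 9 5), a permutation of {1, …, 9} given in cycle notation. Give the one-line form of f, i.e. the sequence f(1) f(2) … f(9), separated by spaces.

6 7 3 4 1 8 9 2 5

Each element maps to the next entry in its cycle (wrapping to the front): 1↦6, 2↦7, 3↦3, 4↦4, 5↦1, 6↦8, 7↦9, 8↦2, 9↦5.
So the one-line form is 6 7 3 4 1 8 9 2 5.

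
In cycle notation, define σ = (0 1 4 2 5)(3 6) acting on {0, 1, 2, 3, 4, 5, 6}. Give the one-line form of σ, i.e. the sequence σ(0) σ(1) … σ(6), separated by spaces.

1 4 5 6 2 0 3

Reading each image from the cycles: 0→1, 1→4, 2→5, 3→6, 4→2, 5→0, 6→3.
Listing these in domain order gives 1 4 5 6 2 0 3.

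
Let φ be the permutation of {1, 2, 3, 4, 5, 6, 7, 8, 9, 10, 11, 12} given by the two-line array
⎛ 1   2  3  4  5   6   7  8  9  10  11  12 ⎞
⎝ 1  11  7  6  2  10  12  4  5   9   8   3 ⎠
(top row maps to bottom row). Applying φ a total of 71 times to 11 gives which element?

Tracing 11 → 8 → … returns to 11 after 8 steps, so 11 lies in an 8-cycle (2, 11, 8, 4, 6, 10, 9, 5).
On an 8-cycle, φ^8 is the identity, so φ^71 = φ^7 there (71 ≡ 7 mod 8).
Stepping 7 places around the cycle: 11 → 8 → 4 → 6 → 10 → 9 → 5 → 2.

2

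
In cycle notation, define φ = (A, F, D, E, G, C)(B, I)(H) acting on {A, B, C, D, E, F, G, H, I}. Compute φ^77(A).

C

A lies in the 6-cycle (A, F, D, E, G, C).
On a 6-cycle, φ^6 is the identity, so φ^77 = φ^5 there (77 ≡ 5 mod 6).
Stepping 5 places around the cycle: A → F → D → E → G → C.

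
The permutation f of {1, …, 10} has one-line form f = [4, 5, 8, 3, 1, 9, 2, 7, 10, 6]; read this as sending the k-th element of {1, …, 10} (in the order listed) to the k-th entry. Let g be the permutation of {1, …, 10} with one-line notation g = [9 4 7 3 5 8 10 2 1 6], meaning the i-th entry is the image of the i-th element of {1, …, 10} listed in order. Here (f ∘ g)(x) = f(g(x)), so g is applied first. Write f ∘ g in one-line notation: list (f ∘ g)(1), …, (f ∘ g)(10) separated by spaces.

10 3 2 8 1 7 6 5 4 9

(f ∘ g)(x) = f(g(x)). Computing each image: f(g(1)) = f(9) = 10, f(g(2)) = f(4) = 3, f(g(3)) = f(7) = 2, f(g(4)) = f(3) = 8, f(g(5)) = f(5) = 1, f(g(6)) = f(8) = 7, f(g(7)) = f(10) = 6, f(g(8)) = f(2) = 5, f(g(9)) = f(1) = 4, f(g(10)) = f(6) = 9.
Hence f ∘ g = [10 3 2 8 1 7 6 5 4 9].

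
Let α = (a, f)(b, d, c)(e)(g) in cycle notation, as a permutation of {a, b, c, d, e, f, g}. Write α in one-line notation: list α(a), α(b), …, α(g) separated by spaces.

f d b c e a g

Reading each image from the cycles: a↦f, b↦d, c↦b, d↦c, e↦e, f↦a, g↦g.
So the one-line form is f d b c e a g.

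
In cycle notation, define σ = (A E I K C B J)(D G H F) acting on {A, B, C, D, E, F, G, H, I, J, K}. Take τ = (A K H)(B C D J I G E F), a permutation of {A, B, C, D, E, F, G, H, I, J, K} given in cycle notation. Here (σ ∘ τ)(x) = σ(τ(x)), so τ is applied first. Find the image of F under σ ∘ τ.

J

First apply τ: τ(F) = B, then σ(B) = J. Thus (σ ∘ τ)(F) = J.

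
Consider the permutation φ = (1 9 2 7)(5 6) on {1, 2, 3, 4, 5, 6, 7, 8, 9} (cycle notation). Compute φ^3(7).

7 lies in the 4-cycle (1 9 2 7).
Advancing 3 steps from 7: 7 → 1 → 9 → 2.

2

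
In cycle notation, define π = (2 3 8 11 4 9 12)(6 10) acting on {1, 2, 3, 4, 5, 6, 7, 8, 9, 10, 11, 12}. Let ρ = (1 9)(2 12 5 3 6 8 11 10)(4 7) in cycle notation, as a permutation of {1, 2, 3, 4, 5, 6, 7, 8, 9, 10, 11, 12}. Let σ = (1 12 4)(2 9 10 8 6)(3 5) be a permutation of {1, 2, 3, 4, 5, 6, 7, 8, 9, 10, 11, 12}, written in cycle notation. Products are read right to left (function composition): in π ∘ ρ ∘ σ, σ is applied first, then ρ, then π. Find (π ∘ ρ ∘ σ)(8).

Chase 8: σ(8) = 6; ρ(6) = 8; π(8) = 11. Hence (π ∘ ρ ∘ σ)(8) = 11.

11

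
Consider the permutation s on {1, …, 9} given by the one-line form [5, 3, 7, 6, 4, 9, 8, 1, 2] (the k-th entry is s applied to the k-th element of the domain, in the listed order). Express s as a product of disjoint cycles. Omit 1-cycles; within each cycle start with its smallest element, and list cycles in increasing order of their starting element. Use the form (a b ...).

(1 5 4 6 9 2 3 7 8)

From 1: 1 → 5 → 4 → 6 → 9 → 2 → 3 → 7 → 8 → 1, closing the cycle (1 5 4 6 9 2 3 7 8).
Repeating from the next unused element and collecting all non-trivial cycles gives (1 5 4 6 9 2 3 7 8).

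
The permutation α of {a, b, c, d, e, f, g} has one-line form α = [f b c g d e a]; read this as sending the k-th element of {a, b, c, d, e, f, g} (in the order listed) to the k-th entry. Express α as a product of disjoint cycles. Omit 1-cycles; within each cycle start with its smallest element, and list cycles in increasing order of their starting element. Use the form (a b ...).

From a: a → f → e → d → g → a, closing the cycle (a f e d g).
Continuing from each remaining unvisited element yields (a f e d g).

(a f e d g)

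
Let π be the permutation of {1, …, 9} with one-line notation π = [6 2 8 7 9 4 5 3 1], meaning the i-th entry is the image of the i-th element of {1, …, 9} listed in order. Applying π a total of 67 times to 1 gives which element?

6

Tracing 1 → 6 → … returns to 1 after 6 steps, so 1 lies in a 6-cycle (1, 6, 4, 7, 5, 9).
On a 6-cycle, π^6 is the identity, so π^67 = π^1 there (67 ≡ 1 mod 6).
Advancing 1 step from 1: 1 → 6.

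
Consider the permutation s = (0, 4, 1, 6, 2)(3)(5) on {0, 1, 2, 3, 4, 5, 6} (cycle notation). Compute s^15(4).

4

4 lies in the 5-cycle (0, 4, 1, 6, 2).
On a 5-cycle, s^5 is the identity, so s^15 = s^0 there (15 ≡ 0 mod 5).
So s^15(4) = 4.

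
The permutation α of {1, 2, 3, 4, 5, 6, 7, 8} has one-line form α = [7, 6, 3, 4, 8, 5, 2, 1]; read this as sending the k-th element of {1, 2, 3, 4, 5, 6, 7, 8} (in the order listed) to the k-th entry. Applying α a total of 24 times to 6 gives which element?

6

Tracing 6 → 5 → … returns to 6 after 6 steps, so 6 lies in a 6-cycle (1 7 2 6 5 8).
On a 6-cycle, α^6 is the identity, so α^24 = α^0 there (24 ≡ 0 mod 6).
So α^24(6) = 6.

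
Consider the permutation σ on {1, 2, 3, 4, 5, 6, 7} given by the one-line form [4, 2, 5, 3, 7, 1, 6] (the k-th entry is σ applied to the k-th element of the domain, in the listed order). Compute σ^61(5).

7

Tracing 5 → 7 → … returns to 5 after 6 steps, so 5 lies in a 6-cycle (1 4 3 5 7 6).
On a 6-cycle, σ^6 is the identity, so σ^61 = σ^1 there (61 ≡ 1 mod 6).
Stepping 1 place around the cycle: 5 → 7.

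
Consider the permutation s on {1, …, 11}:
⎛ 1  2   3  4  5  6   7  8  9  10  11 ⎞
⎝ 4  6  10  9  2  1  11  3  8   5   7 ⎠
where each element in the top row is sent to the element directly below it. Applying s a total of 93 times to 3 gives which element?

2

Tracing 3 → 10 → … returns to 3 after 9 steps, so 3 lies in a 9-cycle (1, 4, 9, 8, 3, 10, 5, 2, 6).
On a 9-cycle, s^9 is the identity, so s^93 = s^3 there (93 ≡ 3 mod 9).
Stepping 3 places around the cycle: 3 → 10 → 5 → 2.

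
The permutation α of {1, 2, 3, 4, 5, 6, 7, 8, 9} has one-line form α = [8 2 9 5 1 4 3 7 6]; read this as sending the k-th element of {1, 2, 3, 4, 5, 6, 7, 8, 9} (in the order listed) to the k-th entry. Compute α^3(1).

3

Tracing 1 → 8 → … returns to 1 after 8 steps, so 1 lies in an 8-cycle (1 8 7 3 9 6 4 5).
Stepping 3 places around the cycle: 1 → 8 → 7 → 3.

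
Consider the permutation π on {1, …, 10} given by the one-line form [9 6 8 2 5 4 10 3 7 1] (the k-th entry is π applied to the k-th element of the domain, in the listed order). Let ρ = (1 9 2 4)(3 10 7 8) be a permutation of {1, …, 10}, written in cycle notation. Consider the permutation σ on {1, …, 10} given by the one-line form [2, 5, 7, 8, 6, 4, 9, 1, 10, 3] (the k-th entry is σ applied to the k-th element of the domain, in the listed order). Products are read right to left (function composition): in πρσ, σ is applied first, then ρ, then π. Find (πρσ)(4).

8

(πρσ)(4) = π(ρ(σ(4))). σ(4) = 8, then ρ(8) = 3, then π(3) = 8, so the result is 8.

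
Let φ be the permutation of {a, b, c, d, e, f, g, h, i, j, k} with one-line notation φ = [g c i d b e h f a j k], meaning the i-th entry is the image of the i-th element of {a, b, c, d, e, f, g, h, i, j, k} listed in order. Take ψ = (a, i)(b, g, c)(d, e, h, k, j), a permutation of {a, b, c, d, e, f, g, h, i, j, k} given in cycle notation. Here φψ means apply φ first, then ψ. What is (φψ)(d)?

e

φ(d) = d, then ψ(d) = e; composing gives (φψ)(d) = e.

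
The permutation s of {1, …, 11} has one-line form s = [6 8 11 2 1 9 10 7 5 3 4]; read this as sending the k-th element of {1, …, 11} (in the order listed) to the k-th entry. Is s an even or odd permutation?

In disjoint-cycle form the cycle lengths are 7, 4.
A cycle is odd iff its length is even; s has 1 even-length cycle, so sgn(s) = (−1)^1 and s is odd.

odd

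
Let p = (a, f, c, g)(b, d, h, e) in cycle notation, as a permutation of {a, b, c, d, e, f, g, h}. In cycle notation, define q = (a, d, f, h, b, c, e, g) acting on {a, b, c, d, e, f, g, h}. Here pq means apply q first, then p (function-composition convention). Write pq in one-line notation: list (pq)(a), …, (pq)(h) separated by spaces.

(pq)(x) = p(q(x)). Computing each image: p(q(a)) = p(d) = h, p(q(b)) = p(c) = g, p(q(c)) = p(e) = b, p(q(d)) = p(f) = c, p(q(e)) = p(g) = a, p(q(f)) = p(h) = e, p(q(g)) = p(a) = f, p(q(h)) = p(b) = d.
Hence pq = [h g b c a e f d].

h g b c a e f d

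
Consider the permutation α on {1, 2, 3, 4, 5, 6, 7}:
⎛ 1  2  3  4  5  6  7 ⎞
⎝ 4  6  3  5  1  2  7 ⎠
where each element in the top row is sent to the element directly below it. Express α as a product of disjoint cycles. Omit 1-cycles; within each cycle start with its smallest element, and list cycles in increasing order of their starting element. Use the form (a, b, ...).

Start at 1 and follow images: 1 → 4 → 5 → 1, giving the cycle (1, 4, 5).
Repeating from the next unused element and collecting all non-trivial cycles gives (1, 4, 5)(2, 6).

(1, 4, 5)(2, 6)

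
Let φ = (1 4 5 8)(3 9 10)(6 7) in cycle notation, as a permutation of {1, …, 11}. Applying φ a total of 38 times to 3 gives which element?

10

3 lies in the 3-cycle (3 9 10).
Since the cycle has length 3, φ^38 acts on it the same as φ^2 (38 mod 3 = 2).
Advancing 2 steps from 3: 3 → 9 → 10.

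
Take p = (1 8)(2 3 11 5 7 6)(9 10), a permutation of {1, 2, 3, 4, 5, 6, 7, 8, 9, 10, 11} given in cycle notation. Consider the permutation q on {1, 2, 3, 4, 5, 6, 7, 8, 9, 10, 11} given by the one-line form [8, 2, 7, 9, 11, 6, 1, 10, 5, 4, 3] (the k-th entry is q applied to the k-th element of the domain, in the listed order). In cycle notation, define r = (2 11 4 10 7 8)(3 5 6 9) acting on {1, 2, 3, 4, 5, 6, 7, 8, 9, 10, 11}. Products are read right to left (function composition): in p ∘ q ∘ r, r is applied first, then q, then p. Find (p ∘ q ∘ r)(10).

Apply the permutations in order: r(10) = 7, then q(7) = 1, then p(1) = 8. So (p ∘ q ∘ r)(10) = 8.

8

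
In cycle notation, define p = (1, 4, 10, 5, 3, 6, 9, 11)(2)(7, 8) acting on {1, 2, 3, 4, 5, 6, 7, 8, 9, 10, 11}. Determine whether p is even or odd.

even

The cycle lengths are 8, 2, 1.
A cycle of length ℓ contributes ℓ−1 transpositions, so p is a product of 7 + 1 = 8 transpositions — even.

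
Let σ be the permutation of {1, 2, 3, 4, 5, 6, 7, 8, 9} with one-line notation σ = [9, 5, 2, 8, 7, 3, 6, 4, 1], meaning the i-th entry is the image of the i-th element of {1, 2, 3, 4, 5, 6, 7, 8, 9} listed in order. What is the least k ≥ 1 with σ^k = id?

10

Writing σ as disjoint cycles, the cycle lengths are 5, 2, 2.
The order is lcm(5, 2, 2) = 10.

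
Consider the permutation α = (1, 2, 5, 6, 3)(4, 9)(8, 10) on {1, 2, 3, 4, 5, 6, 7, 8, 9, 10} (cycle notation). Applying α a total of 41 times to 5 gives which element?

5 lies in the 5-cycle (1, 2, 5, 6, 3).
Since the cycle has length 5, α^41 acts on it the same as α^1 (41 mod 5 = 1).
Stepping 1 place around the cycle: 5 → 6.

6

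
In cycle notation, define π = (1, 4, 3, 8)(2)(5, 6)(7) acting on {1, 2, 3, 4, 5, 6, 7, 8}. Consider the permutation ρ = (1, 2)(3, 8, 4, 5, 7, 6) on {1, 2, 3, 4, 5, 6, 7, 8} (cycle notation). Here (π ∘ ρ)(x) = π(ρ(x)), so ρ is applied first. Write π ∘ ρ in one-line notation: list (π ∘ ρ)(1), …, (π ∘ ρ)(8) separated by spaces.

Chase each element through ρ then π: 1 → 2 → 2; 2 → 1 → 4; 3 → 8 → 1; 4 → 5 → 6; 5 → 7 → 7; 6 → 3 → 8; 7 → 6 → 5; 8 → 4 → 3.
Collecting the images, π ∘ ρ = [2 4 1 6 7 8 5 3].

2 4 1 6 7 8 5 3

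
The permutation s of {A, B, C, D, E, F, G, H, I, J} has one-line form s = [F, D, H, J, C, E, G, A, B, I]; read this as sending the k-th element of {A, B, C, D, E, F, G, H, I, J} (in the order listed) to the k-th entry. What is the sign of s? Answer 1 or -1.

In disjoint-cycle form the cycle lengths are 5, 4, 1.
A cycle of length ℓ contributes ℓ−1 transpositions, so s is a product of 4 + 3 = 7 transpositions — odd.

-1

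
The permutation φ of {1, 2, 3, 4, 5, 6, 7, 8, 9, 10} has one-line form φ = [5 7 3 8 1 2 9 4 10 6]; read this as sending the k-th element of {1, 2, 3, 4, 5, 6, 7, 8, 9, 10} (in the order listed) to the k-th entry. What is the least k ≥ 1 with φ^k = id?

10

Decomposing into disjoint cycles gives cycle lengths 5, 2, 2, 1.
The order is lcm(5, 2, 2) = 10.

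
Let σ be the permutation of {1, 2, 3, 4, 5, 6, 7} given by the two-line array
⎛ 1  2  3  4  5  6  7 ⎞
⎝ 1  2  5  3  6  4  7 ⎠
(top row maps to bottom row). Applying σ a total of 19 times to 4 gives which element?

6

Tracing 4 → 3 → … returns to 4 after 4 steps, so 4 lies in a 4-cycle (3 5 6 4).
Powers repeat with period 4 on this cycle, and 19 mod 4 = 3, so σ^19(4) = σ^3(4).
Advancing 3 steps from 4: 4 → 3 → 5 → 6.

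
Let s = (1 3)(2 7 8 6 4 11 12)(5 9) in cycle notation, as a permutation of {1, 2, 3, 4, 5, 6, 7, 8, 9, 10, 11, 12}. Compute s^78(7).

8

7 lies in the 7-cycle (2 7 8 6 4 11 12).
Powers repeat with period 7 on this cycle, and 78 mod 7 = 1, so s^78(7) = s^1(7).
Stepping 1 place around the cycle: 7 → 8.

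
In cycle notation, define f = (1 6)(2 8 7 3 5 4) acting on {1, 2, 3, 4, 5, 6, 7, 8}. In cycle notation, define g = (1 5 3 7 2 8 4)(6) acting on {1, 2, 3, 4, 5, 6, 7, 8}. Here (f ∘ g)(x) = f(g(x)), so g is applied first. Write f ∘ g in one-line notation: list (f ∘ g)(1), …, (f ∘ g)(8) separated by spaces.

For each element, apply g then f: 1 → 5 → 4; 2 → 8 → 7; 3 → 7 → 3; 4 → 1 → 6; 5 → 3 → 5; 6 → 6 → 1; 7 → 2 → 8; 8 → 4 → 2.
So f ∘ g in one-line form is 4 7 3 6 5 1 8 2.

4 7 3 6 5 1 8 2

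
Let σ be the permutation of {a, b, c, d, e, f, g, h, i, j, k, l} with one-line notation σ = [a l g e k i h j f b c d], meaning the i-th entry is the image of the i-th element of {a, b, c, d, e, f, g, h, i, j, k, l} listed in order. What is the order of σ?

18

Decomposing into disjoint cycles gives cycle lengths 9, 2, 1.
The order is lcm(9, 2) = 18.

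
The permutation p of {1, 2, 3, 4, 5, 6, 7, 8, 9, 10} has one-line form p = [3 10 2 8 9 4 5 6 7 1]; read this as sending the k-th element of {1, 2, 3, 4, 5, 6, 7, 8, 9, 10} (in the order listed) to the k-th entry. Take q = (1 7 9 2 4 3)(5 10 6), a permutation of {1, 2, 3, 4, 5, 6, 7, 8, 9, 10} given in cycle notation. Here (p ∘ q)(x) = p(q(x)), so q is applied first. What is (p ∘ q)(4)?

q(4) = 3, then p(3) = 2; composing gives (p ∘ q)(4) = 2.

2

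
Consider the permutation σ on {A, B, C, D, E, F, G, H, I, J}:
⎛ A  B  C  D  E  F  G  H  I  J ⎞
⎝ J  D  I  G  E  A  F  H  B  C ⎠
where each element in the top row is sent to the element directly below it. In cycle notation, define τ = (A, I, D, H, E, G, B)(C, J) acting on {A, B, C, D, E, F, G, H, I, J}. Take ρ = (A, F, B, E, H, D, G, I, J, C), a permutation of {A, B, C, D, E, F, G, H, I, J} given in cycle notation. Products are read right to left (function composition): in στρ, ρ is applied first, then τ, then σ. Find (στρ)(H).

H

Apply the permutations in order: ρ(H) = D, then τ(D) = H, then σ(H) = H. So (στρ)(H) = H.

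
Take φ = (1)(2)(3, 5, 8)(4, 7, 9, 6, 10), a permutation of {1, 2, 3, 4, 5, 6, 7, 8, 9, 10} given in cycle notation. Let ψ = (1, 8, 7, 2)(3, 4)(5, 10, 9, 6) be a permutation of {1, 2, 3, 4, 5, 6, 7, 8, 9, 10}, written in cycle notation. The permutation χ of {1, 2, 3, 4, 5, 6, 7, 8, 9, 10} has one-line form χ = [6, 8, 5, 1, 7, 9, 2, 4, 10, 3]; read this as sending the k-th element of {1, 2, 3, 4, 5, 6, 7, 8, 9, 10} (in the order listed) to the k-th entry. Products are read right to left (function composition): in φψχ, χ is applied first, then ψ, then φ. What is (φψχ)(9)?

(φψχ)(9) = φ(ψ(χ(9))). χ(9) = 10, then ψ(10) = 9, then φ(9) = 6, so the result is 6.

6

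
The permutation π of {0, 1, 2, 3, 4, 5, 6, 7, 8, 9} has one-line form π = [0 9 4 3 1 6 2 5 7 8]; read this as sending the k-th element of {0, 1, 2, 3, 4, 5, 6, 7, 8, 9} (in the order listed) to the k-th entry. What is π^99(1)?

7

Tracing 1 → 9 → … returns to 1 after 8 steps, so 1 lies in an 8-cycle (1, 9, 8, 7, 5, 6, 2, 4).
On an 8-cycle, π^8 is the identity, so π^99 = π^3 there (99 ≡ 3 mod 8).
Stepping 3 places around the cycle: 1 → 9 → 8 → 7.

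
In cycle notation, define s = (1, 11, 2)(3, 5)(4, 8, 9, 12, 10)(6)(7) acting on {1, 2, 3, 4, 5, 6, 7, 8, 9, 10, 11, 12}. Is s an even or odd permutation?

odd

The cycle lengths are 5, 3, 2, 1, 1.
A cycle is odd iff its length is even; s has 1 even-length cycle, so sgn(s) = (−1)^1 and s is odd.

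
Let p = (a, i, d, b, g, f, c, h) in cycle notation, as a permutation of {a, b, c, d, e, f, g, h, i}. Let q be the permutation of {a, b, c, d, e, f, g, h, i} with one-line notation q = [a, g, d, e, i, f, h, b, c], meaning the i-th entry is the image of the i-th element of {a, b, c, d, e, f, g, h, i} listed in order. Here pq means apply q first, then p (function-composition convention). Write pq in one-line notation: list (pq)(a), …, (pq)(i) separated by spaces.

(pq)(x) = p(q(x)). Computing each image: p(q(a)) = p(a) = i, p(q(b)) = p(g) = f, p(q(c)) = p(d) = b, p(q(d)) = p(e) = e, p(q(e)) = p(i) = d, p(q(f)) = p(f) = c, p(q(g)) = p(h) = a, p(q(h)) = p(b) = g, p(q(i)) = p(c) = h.
Hence pq = [i f b e d c a g h].

i f b e d c a g h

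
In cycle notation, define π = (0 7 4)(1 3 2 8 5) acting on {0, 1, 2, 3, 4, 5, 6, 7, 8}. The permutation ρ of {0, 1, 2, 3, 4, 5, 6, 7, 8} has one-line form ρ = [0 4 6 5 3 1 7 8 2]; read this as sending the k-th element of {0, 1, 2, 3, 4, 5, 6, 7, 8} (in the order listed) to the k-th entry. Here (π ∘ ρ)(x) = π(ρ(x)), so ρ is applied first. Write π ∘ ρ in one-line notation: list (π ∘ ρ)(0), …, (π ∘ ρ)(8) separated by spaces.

7 0 6 1 2 3 4 5 8

(π ∘ ρ)(x) = π(ρ(x)). Computing each image: π(ρ(0)) = π(0) = 7, π(ρ(1)) = π(4) = 0, π(ρ(2)) = π(6) = 6, π(ρ(3)) = π(5) = 1, π(ρ(4)) = π(3) = 2, π(ρ(5)) = π(1) = 3, π(ρ(6)) = π(7) = 4, π(ρ(7)) = π(8) = 5, π(ρ(8)) = π(2) = 8.
Hence π ∘ ρ = [7 0 6 1 2 3 4 5 8].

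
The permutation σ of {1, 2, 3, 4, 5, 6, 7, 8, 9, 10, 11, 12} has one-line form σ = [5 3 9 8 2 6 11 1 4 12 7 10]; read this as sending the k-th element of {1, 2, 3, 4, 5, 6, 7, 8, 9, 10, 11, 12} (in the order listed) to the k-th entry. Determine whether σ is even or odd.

even

In disjoint-cycle form the cycle lengths are 7, 2, 2, 1.
A cycle of length ℓ contributes ℓ−1 transpositions, so σ is a product of 6 + 1 + 1 = 8 transpositions — even.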